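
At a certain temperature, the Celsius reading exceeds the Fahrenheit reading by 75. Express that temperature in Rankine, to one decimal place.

Let x be the Celsius reading; then the Fahrenheit reading is 1.8·x + 32.
(1.8·x + 32) - x = -75  ⇒  (0.8)·x = -107  ⇒  x = -133.7500°C.
In Rankine: -133.7500 × 1.8 + 491.67 = 250.9°R.

250.9°R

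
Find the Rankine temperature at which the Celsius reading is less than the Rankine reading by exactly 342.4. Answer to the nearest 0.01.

Let R be the Rankine reading. The Celsius reading is C = 5/9·R - 273.15.
Require C - R = -342.4: (-4/9)·R - 273.15 = -342.4.
R = (-342.4 + 273.15) / (-4/9) = 155.81.

155.81°R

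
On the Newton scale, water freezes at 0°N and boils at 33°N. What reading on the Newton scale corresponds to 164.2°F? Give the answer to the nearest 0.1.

First in Celsius: (164.2 - 32) × 5/9 = 73.4444°C.
Linearly onto the Newton scale: 0 + (73.4444 / 100) × (33 - 0) = 24.2°N.

24.2°N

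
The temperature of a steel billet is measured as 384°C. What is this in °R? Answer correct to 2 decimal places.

In Rankine: 384.0000 × 1.8 + 491.67 = 1182.87°R.

1182.87°R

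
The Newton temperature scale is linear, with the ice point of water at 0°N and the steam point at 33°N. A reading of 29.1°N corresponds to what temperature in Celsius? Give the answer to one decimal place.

88.2°C

Linear interpolation between the fixed points: C = (29.1 - 0) × 100 / (33 - 0) = 88.1818°C.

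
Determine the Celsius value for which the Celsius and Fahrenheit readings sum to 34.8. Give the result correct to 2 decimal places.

Let C be the Celsius reading. The Fahrenheit reading is F = 1.8·C + 32.
Require C + F = 34.8: (2.8)·C + 32 = 34.8.
C = (34.8 - 32) / (2.8) = 1.00.

1.00°C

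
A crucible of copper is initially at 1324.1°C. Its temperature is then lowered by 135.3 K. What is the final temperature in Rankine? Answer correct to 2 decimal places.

The 135.3 K change is an interval; Kelvin and Celsius degrees are the same size, so ΔC = -135.3°C.
Final Celsius temperature: 1324.1000 - 135.3000 = 1188.8000°C.
In Rankine: 1188.8000 × 1.8 + 491.67 = 2631.51°R.

2631.51°R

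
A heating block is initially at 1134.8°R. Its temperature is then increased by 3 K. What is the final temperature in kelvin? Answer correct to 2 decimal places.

633.44 K

Initial temperature in Celsius: (1134.8 - 491.67) × 5/9 = 357.2944°C.
The 3 K change is an interval; Kelvin and Celsius degrees are the same size, so ΔC = +3°C.
Final Celsius temperature: 357.2944 + 3.0000 = 360.2944°C.
In kelvin: 360.2944 + 273.15 = 633.44 K.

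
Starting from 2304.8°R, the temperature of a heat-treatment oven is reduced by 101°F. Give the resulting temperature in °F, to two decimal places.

1744.13°F

Initial temperature in Celsius: (2304.8 - 491.67) × 5/9 = 1007.2944°C.
The 101°F change is an interval, so only the factor 5/9 applies: -101 × 5/9 = -56.1111°C.
Final Celsius temperature: 1007.2944 - 56.1111 = 951.1833°C.
In Fahrenheit: 951.1833 × 1.8 + 32 = 1744.13°F.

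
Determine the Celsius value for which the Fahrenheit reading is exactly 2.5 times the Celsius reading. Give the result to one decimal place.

Let C be the Celsius reading. The Fahrenheit reading is F = 1.8·C + 32.
Require F = 2.5·C: 1.8·C + 32 = 2.5·C.
(-0.7)·C = -32  ⇒  C = 45.7.

45.7°C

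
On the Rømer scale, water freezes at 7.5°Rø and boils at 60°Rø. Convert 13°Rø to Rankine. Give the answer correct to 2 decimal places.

Linear interpolation between the fixed points: C = (13 - 7.5) × 100 / (60 - 7.5) = 10.4762°C.
Then 10.4762 × 1.8 + 491.67 = 510.53°R.

510.53°R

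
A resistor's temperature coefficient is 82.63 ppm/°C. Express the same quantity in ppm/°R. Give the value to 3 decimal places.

The quantity depends on a temperature interval, so only the ratio of degree sizes applies; the offset between the scales is irrelevant.
A change of 1°R is a change of 5/9°C, so per °R the value is 82.63 × 5/9 = 45.906.

45.906 ppm/°R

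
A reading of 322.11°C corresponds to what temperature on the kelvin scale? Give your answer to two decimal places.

595.26 K

In kelvin: 322.1100 + 273.15 = 595.26 K.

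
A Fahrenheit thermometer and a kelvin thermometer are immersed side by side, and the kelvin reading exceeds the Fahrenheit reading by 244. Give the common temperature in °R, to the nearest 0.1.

485.3°R

Let x be the Fahrenheit reading; then the kelvin reading is 5/9·x + 255.372.
(5/9·x + 255.372) - x = 244  ⇒  (-4/9)·x = -11.3722  ⇒  x = 25.5875°F.
In Celsius: (25.5875 - 32) × 5/9 = -3.5625°C.
In Rankine: -3.5625 × 1.8 + 491.67 = 485.3°R.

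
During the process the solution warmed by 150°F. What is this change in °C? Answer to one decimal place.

83.3°C

An interval of 1°F corresponds to 5/9°C.
150 × 5/9 = 83.3.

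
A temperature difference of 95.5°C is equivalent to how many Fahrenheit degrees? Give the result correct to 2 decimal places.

171.90°F

Only the scale ratio 1.8 matters for a change in temperature.
95.5 × 1.8 = 171.90.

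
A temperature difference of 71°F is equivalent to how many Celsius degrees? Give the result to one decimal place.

39.4°C

Only the scale ratio 5/9 matters for a change in temperature.
71 × 5/9 = 39.4.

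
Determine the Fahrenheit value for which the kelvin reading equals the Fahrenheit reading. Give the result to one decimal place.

Let F be the Fahrenheit reading. The kelvin reading is K = 5/9·F + 255.372.
Set K = F: 5/9·F + 255.372 = F.
(-4/9)·F = -255.372  ⇒  F = 574.6.

574.6°F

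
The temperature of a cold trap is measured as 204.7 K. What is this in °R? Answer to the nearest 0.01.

In Celsius: 204.7 - 273.15 = -68.4500°C.
In Rankine: -68.4500 × 1.8 + 491.67 = 368.46°R.

368.46°R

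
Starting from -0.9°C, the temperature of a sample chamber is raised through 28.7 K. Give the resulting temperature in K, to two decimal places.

300.95 K

The 28.7 K change is an interval; Kelvin and Celsius degrees are the same size, so ΔC = +28.7°C.
Final Celsius temperature: -0.9000 + 28.7000 = 27.8000°C.
In kelvin: 27.8000 + 273.15 = 300.95 K.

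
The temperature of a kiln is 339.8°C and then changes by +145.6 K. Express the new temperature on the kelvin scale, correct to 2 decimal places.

758.55 K

The 145.6 K change is an interval; Kelvin and Celsius degrees are the same size, so ΔC = +145.6°C.
Final Celsius temperature: 339.8000 + 145.6000 = 485.4000°C.
In kelvin: 485.4000 + 273.15 = 758.55 K.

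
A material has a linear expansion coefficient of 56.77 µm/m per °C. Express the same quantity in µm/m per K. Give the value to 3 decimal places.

56.770 µm/m per K

The quantity depends on a temperature interval, so only the ratio of degree sizes applies; the offset between the scales is irrelevant.
A change of 1 K is a change of 1°C, so per K the value is 56.77 × 1 = 56.770.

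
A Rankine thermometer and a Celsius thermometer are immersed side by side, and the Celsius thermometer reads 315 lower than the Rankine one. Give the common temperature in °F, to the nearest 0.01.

-365.51°F

Let x be the Rankine reading; then the Celsius reading is 5/9·x - 273.15.
(5/9·x - 273.15) - x = -315  ⇒  (-4/9)·x = -41.85  ⇒  x = 94.1625°R.
In Celsius: (94.1625 - 491.67) × 5/9 = -220.8375°C.
In Fahrenheit: -220.8375 × 1.8 + 32 = -365.51°F.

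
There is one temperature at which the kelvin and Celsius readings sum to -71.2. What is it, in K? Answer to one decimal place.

101.0 K

Let K be the kelvin reading. The Celsius reading is C = 1·K - 273.15.
Require K + C = -71.2: (2)·K - 273.15 = -71.2.
K = (-71.2 + 273.15) / (2) = 101.0.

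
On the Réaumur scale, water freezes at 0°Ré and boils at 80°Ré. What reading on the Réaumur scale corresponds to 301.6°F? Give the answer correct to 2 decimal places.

First in Celsius: (301.6 - 32) × 5/9 = 149.7778°C.
Linearly onto the Réaumur scale: 0 + (149.7778 / 100) × (80 - 0) = 119.82°Ré.

119.82°Ré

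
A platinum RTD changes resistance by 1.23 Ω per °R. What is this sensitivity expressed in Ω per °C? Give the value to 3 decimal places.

The quantity depends on a temperature interval, so only the ratio of degree sizes applies; the offset between the scales is irrelevant.
A change of 1°C is a change of 1.8°R, so per °C the value is 1.23 × 1.8 = 2.214.

2.214 Ω per °C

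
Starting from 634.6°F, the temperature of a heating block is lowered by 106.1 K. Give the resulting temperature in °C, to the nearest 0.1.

228.7°C

Initial temperature in Celsius: (634.6 - 32) × 5/9 = 334.7778°C.
The 106.1 K change is an interval; Kelvin and Celsius degrees are the same size, so ΔC = -106.1°C.
Final Celsius temperature: 334.7778 - 106.1000 = 228.6778°C.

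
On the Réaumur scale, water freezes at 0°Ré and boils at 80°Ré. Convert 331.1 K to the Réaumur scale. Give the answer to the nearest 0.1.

First in Celsius: 331.1 - 273.15 = 57.9500°C.
Linearly onto the Réaumur scale: 0 + (57.9500 / 100) × (80 - 0) = 46.4°Ré.

46.4°Ré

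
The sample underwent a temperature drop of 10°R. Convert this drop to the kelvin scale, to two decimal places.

Only the scale ratio 5/9 matters for a change in temperature.
10 × 5/9 = 5.56.

5.56 K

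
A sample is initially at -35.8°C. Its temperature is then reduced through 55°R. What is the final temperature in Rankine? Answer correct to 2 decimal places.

372.23°R

The 55°R change is an interval, so only the factor 5/9 applies: -55 × 5/9 = -30.5556°C.
Final Celsius temperature: -35.8000 - 30.5556 = -66.3556°C.
In Rankine: -66.3556 × 1.8 + 491.67 = 372.23°R.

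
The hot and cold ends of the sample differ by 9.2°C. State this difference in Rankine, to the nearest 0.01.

16.56°R

An interval of 1°C corresponds to 1.8°R.
9.2 × 1.8 = 16.56.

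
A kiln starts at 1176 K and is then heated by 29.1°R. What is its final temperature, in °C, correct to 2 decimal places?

919.02°C

Initial temperature in Celsius: 1176 - 273.15 = 902.8500°C.
The 29.1°R change is an interval, so only the factor 5/9 applies: +29.1 × 5/9 = +16.1667°C.
Final Celsius temperature: 902.8500 + 16.1667 = 919.0167°C.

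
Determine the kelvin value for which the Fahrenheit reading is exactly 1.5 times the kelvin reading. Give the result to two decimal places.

1532.23 K

Let K be the kelvin reading. The Fahrenheit reading is F = 1.8·K - 459.67.
Require F = 1.5·K: 1.8·K - 459.67 = 1.5·K.
(0.3)·K = 459.67  ⇒  K = 1532.23.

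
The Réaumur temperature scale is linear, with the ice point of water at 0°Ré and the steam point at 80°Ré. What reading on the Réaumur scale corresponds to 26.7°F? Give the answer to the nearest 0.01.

First in Celsius: (26.7 - 32) × 5/9 = -2.9444°C.
Linearly onto the Réaumur scale: 0 + (-2.9444 / 100) × (80 - 0) = -2.36°Ré.

-2.36°Ré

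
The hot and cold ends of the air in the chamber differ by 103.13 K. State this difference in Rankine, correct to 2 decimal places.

185.63°R

For a temperature interval the offset drops out; only the factor 1.8 applies.
103.13 × 1.8 = 185.63.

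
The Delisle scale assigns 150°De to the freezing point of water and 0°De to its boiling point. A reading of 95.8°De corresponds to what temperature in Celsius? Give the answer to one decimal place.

36.1°C

Linear interpolation between the fixed points: C = (95.8 - 150) × 100 / (0 - 150) = 36.1333°C.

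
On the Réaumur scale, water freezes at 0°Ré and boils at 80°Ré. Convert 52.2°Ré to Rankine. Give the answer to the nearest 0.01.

609.12°R

Linear interpolation between the fixed points: C = (52.2 - 0) × 100 / (80 - 0) = 65.2500°C.
Then 65.2500 × 1.8 + 491.67 = 609.12°R.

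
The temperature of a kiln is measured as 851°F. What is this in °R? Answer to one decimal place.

1310.7°R

In Celsius: (851 - 32) × 5/9 = 455.0000°C.
In Rankine: 455.0000 × 1.8 + 491.67 = 1310.7°R.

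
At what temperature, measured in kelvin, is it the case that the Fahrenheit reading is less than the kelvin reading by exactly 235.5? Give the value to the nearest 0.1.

280.2 K

Let K be the kelvin reading. The Fahrenheit reading is F = 1.8·K - 459.67.
Require F - K = -235.5: (0.8)·K - 459.67 = -235.5.
K = (-235.5 + 459.67) / (0.8) = 280.2.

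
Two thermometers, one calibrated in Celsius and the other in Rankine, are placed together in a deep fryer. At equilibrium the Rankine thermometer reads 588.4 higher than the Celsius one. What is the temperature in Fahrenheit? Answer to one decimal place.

Let x be the Celsius reading; then the Rankine reading is 1.8·x + 491.67.
(1.8·x + 491.67) - x = 588.4  ⇒  (0.8)·x = 96.73  ⇒  x = 120.9125°C.
In Fahrenheit: 120.9125 × 1.8 + 32 = 249.6°F.

249.6°F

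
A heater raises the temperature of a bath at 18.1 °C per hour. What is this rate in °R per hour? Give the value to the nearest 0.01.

Since only a temperature interval is involved, the additive offset between the scales drops out.
A change of 1°C is a change of 1.8°R, so 18.1 × 1.8 = 32.58.

32.58 °R/hour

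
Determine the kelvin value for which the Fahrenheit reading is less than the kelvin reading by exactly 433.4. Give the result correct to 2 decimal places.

32.84 K

Let K be the kelvin reading. The Fahrenheit reading is F = 1.8·K - 459.67.
Require F - K = -433.4: (0.8)·K - 459.67 = -433.4.
K = (-433.4 + 459.67) / (0.8) = 32.84.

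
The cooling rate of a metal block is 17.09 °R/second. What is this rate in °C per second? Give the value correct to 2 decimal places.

9.49 °C/second

The quantity depends on a temperature interval, so only the ratio of degree sizes applies; the offset between the scales is irrelevant.
A change of 1°R is a change of 5/9°C, so 17.09 × 5/9 = 9.49.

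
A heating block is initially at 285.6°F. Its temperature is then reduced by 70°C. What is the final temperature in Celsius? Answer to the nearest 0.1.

70.9°C

Initial temperature in Celsius: (285.6 - 32) × 5/9 = 140.8889°C.
Final Celsius temperature: 140.8889 - 70.0000 = 70.8889°C.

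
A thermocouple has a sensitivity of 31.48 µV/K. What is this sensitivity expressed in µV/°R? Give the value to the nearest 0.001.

17.489 µV/°R

The quantity depends on a temperature interval, so only the ratio of degree sizes applies; the offset between the scales is irrelevant.
A change of 1°R is a change of 5/9 K, so per °R the value is 31.48 × 5/9 = 17.489.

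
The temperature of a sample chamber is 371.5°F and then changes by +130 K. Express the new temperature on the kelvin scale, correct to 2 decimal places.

Initial temperature in Celsius: (371.5 - 32) × 5/9 = 188.6111°C.
The 130 K change is an interval; Kelvin and Celsius degrees are the same size, so ΔC = +130°C.
Final Celsius temperature: 188.6111 + 130.0000 = 318.6111°C.
In kelvin: 318.6111 + 273.15 = 591.76 K.

591.76 K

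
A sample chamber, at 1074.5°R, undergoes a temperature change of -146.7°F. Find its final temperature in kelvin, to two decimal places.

Initial temperature in Celsius: (1074.5 - 491.67) × 5/9 = 323.7944°C.
The 146.7°F change is an interval, so only the factor 5/9 applies: -146.7 × 5/9 = -81.5000°C.
Final Celsius temperature: 323.7944 - 81.5000 = 242.2944°C.
In kelvin: 242.2944 + 273.15 = 515.44 K.

515.44 K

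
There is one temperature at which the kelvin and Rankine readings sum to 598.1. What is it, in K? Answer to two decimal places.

213.61 K

Let K be the kelvin reading. The Rankine reading is R = 1.8·K.
Require K + R = 598.1: (2.8)·K = 598.1.
K = (598.1) / (2.8) = 213.61.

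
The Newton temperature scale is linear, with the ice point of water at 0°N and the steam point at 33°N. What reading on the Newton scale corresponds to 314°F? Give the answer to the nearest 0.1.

First in Celsius: (314 - 32) × 5/9 = 156.6667°C.
Linearly onto the Newton scale: 0 + (156.6667 / 100) × (33 - 0) = 51.7°N.

51.7°N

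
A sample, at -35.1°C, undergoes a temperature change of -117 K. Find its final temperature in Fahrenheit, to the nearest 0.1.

-241.8°F

The 117 K change is an interval; Kelvin and Celsius degrees are the same size, so ΔC = -117°C.
Final Celsius temperature: -35.1000 - 117.0000 = -152.1000°C.
In Fahrenheit: -152.1000 × 1.8 + 32 = -241.8°F.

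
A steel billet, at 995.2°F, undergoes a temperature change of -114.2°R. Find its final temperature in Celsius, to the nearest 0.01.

471.67°C

Initial temperature in Celsius: (995.2 - 32) × 5/9 = 535.1111°C.
The 114.2°R change is an interval, so only the factor 5/9 applies: -114.2 × 5/9 = -63.4444°C.
Final Celsius temperature: 535.1111 - 63.4444 = 471.6667°C.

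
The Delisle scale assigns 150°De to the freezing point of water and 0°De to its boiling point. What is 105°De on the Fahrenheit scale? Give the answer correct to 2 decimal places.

Linear interpolation between the fixed points: C = (105 - 150) × 100 / (0 - 150) = 30.0000°C.
Then 30.0000 × 1.8 + 32 = 86.00°F.

86.00°F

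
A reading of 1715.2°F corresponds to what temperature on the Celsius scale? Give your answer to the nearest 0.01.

935.11°C

In Celsius: (1715.2 - 32) × 5/9 = 935.1111°C.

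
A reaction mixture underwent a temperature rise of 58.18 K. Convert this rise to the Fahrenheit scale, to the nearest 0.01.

Only the scale ratio 1.8 matters for a change in temperature.
58.18 × 1.8 = 104.72.

104.72°F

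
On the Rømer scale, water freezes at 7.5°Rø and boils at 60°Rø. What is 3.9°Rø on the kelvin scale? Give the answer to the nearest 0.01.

Linear interpolation between the fixed points: C = (3.9 - 7.5) × 100 / (60 - 7.5) = -6.8571°C.
Then -6.8571 + 273.15 = 266.29 K.

266.29 K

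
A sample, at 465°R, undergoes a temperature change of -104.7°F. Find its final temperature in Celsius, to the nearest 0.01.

Initial temperature in Celsius: (465 - 491.67) × 5/9 = -14.8167°C.
The 104.7°F change is an interval, so only the factor 5/9 applies: -104.7 × 5/9 = -58.1667°C.
Final Celsius temperature: -14.8167 - 58.1667 = -72.9833°C.

-72.98°C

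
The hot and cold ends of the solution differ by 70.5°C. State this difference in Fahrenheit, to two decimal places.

126.90°F

An interval of 1°C corresponds to 1.8°F.
70.5 × 1.8 = 126.90.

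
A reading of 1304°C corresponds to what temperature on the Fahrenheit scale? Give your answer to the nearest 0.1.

In Fahrenheit: 1304.0000 × 1.8 + 32 = 2379.2°F.

2379.2°F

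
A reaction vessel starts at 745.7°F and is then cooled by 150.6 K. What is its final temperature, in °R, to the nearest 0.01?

934.29°R

Initial temperature in Celsius: (745.7 - 32) × 5/9 = 396.5000°C.
The 150.6 K change is an interval; Kelvin and Celsius degrees are the same size, so ΔC = -150.6°C.
Final Celsius temperature: 396.5000 - 150.6000 = 245.9000°C.
In Rankine: 245.9000 × 1.8 + 491.67 = 934.29°R.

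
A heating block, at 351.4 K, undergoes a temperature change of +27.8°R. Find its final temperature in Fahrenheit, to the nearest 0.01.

200.65°F

Initial temperature in Celsius: 351.4 - 273.15 = 78.2500°C.
The 27.8°R change is an interval, so only the factor 5/9 applies: +27.8 × 5/9 = +15.4444°C.
Final Celsius temperature: 78.2500 + 15.4444 = 93.6944°C.
In Fahrenheit: 93.6944 × 1.8 + 32 = 200.65°F.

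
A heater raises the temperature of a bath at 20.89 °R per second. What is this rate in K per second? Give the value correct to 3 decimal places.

11.606 K/second

Since only a temperature interval is involved, the additive offset between the scales drops out.
A change of 1°R is a change of 5/9 K, so 20.89 × 5/9 = 11.606.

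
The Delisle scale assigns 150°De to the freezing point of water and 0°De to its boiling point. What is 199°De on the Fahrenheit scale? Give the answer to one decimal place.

Linear interpolation between the fixed points: C = (199 - 150) × 100 / (0 - 150) = -32.6667°C.
Then -32.6667 × 1.8 + 32 = -26.8°F.

-26.8°F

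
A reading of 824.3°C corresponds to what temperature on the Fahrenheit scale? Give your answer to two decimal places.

In Fahrenheit: 824.3000 × 1.8 + 32 = 1515.74°F.

1515.74°F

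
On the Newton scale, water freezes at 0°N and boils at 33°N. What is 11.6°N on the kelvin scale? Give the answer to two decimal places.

308.30 K

Linear interpolation between the fixed points: C = (11.6 - 0) × 100 / (33 - 0) = 35.1515°C.
Then 35.1515 + 273.15 = 308.30 K.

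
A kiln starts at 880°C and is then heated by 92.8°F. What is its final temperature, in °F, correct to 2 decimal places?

1708.80°F

The 92.8°F change is an interval, so only the factor 5/9 applies: +92.8 × 5/9 = +51.5556°C.
Final Celsius temperature: 880.0000 + 51.5556 = 931.5556°C.
In Fahrenheit: 931.5556 × 1.8 + 32 = 1708.80°F.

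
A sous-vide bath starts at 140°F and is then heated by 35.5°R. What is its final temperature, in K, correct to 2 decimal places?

352.87 K

Initial temperature in Celsius: (140 - 32) × 5/9 = 60.0000°C.
The 35.5°R change is an interval, so only the factor 5/9 applies: +35.5 × 5/9 = +19.7222°C.
Final Celsius temperature: 60.0000 + 19.7222 = 79.7222°C.
In kelvin: 79.7222 + 273.15 = 352.87 K.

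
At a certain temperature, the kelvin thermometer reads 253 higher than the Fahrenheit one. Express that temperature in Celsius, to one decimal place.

-14.8°C

Let x be the Fahrenheit reading; then the kelvin reading is 5/9·x + 255.372.
(5/9·x + 255.372) - x = 253  ⇒  (-4/9)·x = -2.37222  ⇒  x = 5.3375°F.
In Celsius: (5.3375 - 32) × 5/9 = -14.8°C.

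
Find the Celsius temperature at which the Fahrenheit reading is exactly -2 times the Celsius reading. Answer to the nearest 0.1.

Let C be the Celsius reading. The Fahrenheit reading is F = 1.8·C + 32.
Require F = -2·C: 1.8·C + 32 = -2·C.
(3.8)·C = -32  ⇒  C = -8.4.

-8.4°C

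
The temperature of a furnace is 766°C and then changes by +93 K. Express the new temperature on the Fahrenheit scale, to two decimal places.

The 93 K change is an interval; Kelvin and Celsius degrees are the same size, so ΔC = +93°C.
Final Celsius temperature: 766.0000 + 93.0000 = 859.0000°C.
In Fahrenheit: 859.0000 × 1.8 + 32 = 1578.20°F.

1578.20°F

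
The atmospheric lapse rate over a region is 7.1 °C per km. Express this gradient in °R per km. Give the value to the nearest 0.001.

The quantity depends on a temperature interval, so only the ratio of degree sizes applies; the offset between the scales is irrelevant.
A change of 1°C is a change of 1.8°R, so 7.1 × 1.8 = 12.780.

12.780 °R/km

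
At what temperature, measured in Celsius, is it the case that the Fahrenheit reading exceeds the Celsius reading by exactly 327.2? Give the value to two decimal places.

369.00°C

Let C be the Celsius reading. The Fahrenheit reading is F = 1.8·C + 32.
Require F - C = 327.2: (0.8)·C + 32 = 327.2.
C = (327.2 - 32) / (0.8) = 369.00.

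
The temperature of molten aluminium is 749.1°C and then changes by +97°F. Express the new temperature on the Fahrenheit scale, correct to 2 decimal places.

The 97°F change is an interval, so only the factor 5/9 applies: +97 × 5/9 = +53.8889°C.
Final Celsius temperature: 749.1000 + 53.8889 = 802.9889°C.
In Fahrenheit: 802.9889 × 1.8 + 32 = 1477.38°F.

1477.38°F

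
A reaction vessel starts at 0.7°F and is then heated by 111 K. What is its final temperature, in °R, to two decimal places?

Initial temperature in Celsius: (0.7 - 32) × 5/9 = -17.3889°C.
The 111 K change is an interval; Kelvin and Celsius degrees are the same size, so ΔC = +111°C.
Final Celsius temperature: -17.3889 + 111.0000 = 93.6111°C.
In Rankine: 93.6111 × 1.8 + 491.67 = 660.17°R.

660.17°R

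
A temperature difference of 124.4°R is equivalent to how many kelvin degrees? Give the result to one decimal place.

An interval of 1°R corresponds to 5/9 K.
124.4 × 5/9 = 69.1.

69.1 K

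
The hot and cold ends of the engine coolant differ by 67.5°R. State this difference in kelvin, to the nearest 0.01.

An interval of 1°R corresponds to 5/9 K.
67.5 × 5/9 = 37.50.

37.50 K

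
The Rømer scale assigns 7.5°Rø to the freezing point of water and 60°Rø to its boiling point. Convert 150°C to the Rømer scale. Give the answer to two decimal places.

Linearly onto the Rømer scale: 7.5 + (150.0000 / 100) × (60 - 7.5) = 86.25°Rø.

86.25°Rø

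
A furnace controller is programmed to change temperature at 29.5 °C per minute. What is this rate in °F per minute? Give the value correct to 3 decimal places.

Since only a temperature interval is involved, the additive offset between the scales drops out.
A change of 1°C is a change of 1.8°F, so 29.5 × 1.8 = 53.100.

53.100 °F/minute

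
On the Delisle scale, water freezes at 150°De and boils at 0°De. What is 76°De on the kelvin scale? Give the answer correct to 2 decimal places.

Linear interpolation between the fixed points: C = (76 - 150) × 100 / (0 - 150) = 49.3333°C.
Then 49.3333 + 273.15 = 322.48 K.

322.48 K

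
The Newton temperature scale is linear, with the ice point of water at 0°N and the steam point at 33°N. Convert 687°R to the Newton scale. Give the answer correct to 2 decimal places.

35.81°N

First in Celsius: (687 - 491.67) × 5/9 = 108.5167°C.
Linearly onto the Newton scale: 0 + (108.5167 / 100) × (33 - 0) = 35.81°N.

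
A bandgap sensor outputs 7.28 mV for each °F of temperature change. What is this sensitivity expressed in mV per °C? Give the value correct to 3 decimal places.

13.104 mV per °C

The quantity depends on a temperature interval, so only the ratio of degree sizes applies; the offset between the scales is irrelevant.
A change of 1°C is a change of 1.8°F, so per °C the value is 7.28 × 1.8 = 13.104.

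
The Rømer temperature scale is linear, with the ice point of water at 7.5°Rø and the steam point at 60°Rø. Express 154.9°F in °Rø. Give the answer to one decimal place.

43.3°Rø

First in Celsius: (154.9 - 32) × 5/9 = 68.2778°C.
Linearly onto the Rømer scale: 7.5 + (68.2778 / 100) × (60 - 7.5) = 43.3°Rø.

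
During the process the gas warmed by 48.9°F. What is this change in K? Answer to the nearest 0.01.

27.17 K

For a temperature interval the offset drops out; only the factor 5/9 applies.
48.9 × 5/9 = 27.17.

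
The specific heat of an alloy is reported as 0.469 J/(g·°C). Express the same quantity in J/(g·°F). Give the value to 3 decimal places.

Since only a temperature interval is involved, the additive offset between the scales drops out.
A change of 1°F is a change of 5/9°C, so per °F the value is 0.469 × 5/9 = 0.261.

0.261 J/(g·°F)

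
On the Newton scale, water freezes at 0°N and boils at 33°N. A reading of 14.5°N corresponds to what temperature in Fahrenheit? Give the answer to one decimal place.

111.1°F

Linear interpolation between the fixed points: C = (14.5 - 0) × 100 / (33 - 0) = 43.9394°C.
Then 43.9394 × 1.8 + 32 = 111.1°F.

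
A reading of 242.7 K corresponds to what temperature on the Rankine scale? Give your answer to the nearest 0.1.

In Celsius: 242.7 - 273.15 = -30.4500°C.
In Rankine: -30.4500 × 1.8 + 491.67 = 436.9°R.

436.9°R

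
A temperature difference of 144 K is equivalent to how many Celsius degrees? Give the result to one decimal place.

Kelvin and Celsius degrees are the same size, so the interval is unchanged: 144.0.

144.0°C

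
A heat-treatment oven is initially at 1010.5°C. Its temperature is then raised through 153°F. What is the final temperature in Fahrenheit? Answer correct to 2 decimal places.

The 153°F change is an interval, so only the factor 5/9 applies: +153 × 5/9 = +85.0000°C.
Final Celsius temperature: 1010.5000 + 85.0000 = 1095.5000°C.
In Fahrenheit: 1095.5000 × 1.8 + 32 = 2003.90°F.

2003.90°F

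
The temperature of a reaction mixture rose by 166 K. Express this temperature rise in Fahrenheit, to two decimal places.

298.80°F

For a temperature interval the offset drops out; only the factor 1.8 applies.
166 × 1.8 = 298.80.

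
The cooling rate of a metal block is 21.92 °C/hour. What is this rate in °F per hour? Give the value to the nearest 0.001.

39.456 °F/hour

The quantity depends on a temperature interval, so only the ratio of degree sizes applies; the offset between the scales is irrelevant.
A change of 1°C is a change of 1.8°F, so 21.92 × 1.8 = 39.456.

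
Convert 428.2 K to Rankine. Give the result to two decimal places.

In Celsius: 428.2 - 273.15 = 155.0500°C.
In Rankine: 155.0500 × 1.8 + 491.67 = 770.76°R.

770.76°R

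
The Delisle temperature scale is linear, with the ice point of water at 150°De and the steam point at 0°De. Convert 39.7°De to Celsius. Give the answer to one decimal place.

Linear interpolation between the fixed points: C = (39.7 - 150) × 100 / (0 - 150) = 73.5333°C.

73.5°C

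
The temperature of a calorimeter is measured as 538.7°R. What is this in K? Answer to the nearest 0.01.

299.28 K

In Celsius: (538.7 - 491.67) × 5/9 = 26.1278°C.
In kelvin: 26.1278 + 273.15 = 299.28 K.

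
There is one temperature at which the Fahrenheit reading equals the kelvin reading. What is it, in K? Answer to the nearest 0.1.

Let K be the kelvin reading. The Fahrenheit reading is F = 1.8·K - 459.67.
Set F = K: 1.8·K - 459.67 = K.
(0.8)·K = 459.67  ⇒  K = 574.6.

574.6 K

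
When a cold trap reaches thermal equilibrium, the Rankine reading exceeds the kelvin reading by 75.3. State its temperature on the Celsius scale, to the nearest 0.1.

Let x be the Rankine reading; then the kelvin reading is 5/9·x.
(5/9·x) - x = -75.3  ⇒  (-4/9)·x = -75.3  ⇒  x = 169.4250°R.
In Celsius: (169.425 - 491.67) × 5/9 = -179.0°C.

-179.0°C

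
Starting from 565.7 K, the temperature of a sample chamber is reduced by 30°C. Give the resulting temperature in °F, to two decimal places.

504.59°F

Initial temperature in Celsius: 565.7 - 273.15 = 292.5500°C.
Final Celsius temperature: 292.5500 - 30.0000 = 262.5500°C.
In Fahrenheit: 262.5500 × 1.8 + 32 = 504.59°F.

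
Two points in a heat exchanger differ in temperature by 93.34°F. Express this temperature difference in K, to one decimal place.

51.9 K

Only the scale ratio 5/9 matters for a change in temperature.
93.34 × 5/9 = 51.9.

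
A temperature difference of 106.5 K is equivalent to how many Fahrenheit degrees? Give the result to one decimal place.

For a temperature interval the offset drops out; only the factor 1.8 applies.
106.5 × 1.8 = 191.7.

191.7°F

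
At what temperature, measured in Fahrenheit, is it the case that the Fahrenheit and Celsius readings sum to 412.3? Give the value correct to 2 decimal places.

Let F be the Fahrenheit reading. The Celsius reading is C = 5/9·F - 17.7778.
Require F + C = 412.3: (14/9)·F - 17.7778 = 412.3.
F = (412.3 + 17.7778) / (14/9) = 276.48.

276.48°F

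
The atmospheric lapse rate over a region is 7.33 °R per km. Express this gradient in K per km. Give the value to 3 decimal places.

4.072 K/km

Since only a temperature interval is involved, the additive offset between the scales drops out.
A change of 1°R is a change of 5/9 K, so 7.33 × 5/9 = 4.072.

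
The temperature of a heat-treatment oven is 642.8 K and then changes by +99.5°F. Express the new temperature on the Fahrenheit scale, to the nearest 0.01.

Initial temperature in Celsius: 642.8 - 273.15 = 369.6500°C.
The 99.5°F change is an interval, so only the factor 5/9 applies: +99.5 × 5/9 = +55.2778°C.
Final Celsius temperature: 369.6500 + 55.2778 = 424.9278°C.
In Fahrenheit: 424.9278 × 1.8 + 32 = 796.87°F.

796.87°F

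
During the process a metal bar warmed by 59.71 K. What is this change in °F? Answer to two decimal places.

107.48°F

An interval of 1 K corresponds to 1.8°F.
59.71 × 1.8 = 107.48.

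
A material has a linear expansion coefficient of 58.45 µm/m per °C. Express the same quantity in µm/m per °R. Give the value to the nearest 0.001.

32.472 µm/m per °R

Since only a temperature interval is involved, the additive offset between the scales drops out.
A change of 1°R is a change of 5/9°C, so per °R the value is 58.45 × 5/9 = 32.472.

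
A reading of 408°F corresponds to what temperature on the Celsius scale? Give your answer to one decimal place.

In Celsius: (408 - 32) × 5/9 = 208.8889°C.

208.9°C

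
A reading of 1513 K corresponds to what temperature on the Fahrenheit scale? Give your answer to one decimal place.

In Celsius: 1513 - 273.15 = 1239.8500°C.
In Fahrenheit: 1239.8500 × 1.8 + 32 = 2263.7°F.

2263.7°F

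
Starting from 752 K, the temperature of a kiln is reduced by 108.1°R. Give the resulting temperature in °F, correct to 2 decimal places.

Initial temperature in Celsius: 752 - 273.15 = 478.8500°C.
The 108.1°R change is an interval, so only the factor 5/9 applies: -108.1 × 5/9 = -60.0556°C.
Final Celsius temperature: 478.8500 - 60.0556 = 418.7944°C.
In Fahrenheit: 418.7944 × 1.8 + 32 = 785.83°F.

785.83°F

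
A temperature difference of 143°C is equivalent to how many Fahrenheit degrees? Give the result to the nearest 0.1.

Only the scale ratio 1.8 matters for a change in temperature.
143 × 1.8 = 257.4.

257.4°F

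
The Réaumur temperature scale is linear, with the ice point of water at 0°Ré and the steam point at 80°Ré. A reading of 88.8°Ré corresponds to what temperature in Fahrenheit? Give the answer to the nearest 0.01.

Linear interpolation between the fixed points: C = (88.8 - 0) × 100 / (80 - 0) = 111.0000°C.
Then 111.0000 × 1.8 + 32 = 231.80°F.

231.80°F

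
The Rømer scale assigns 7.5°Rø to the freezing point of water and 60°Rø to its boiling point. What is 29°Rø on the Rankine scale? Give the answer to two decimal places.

565.38°R

Linear interpolation between the fixed points: C = (29 - 7.5) × 100 / (60 - 7.5) = 40.9524°C.
Then 40.9524 × 1.8 + 491.67 = 565.38°R.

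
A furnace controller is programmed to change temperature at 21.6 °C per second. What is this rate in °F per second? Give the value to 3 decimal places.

38.880 °F/second

Since only a temperature interval is involved, the additive offset between the scales drops out.
A change of 1°C is a change of 1.8°F, so 21.6 × 1.8 = 38.880.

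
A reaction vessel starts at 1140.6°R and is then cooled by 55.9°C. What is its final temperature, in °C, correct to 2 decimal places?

304.62°C

Initial temperature in Celsius: (1140.6 - 491.67) × 5/9 = 360.5167°C.
Final Celsius temperature: 360.5167 - 55.9000 = 304.6167°C.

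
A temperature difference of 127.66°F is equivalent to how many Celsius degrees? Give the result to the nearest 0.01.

70.92°C

For a temperature interval the offset drops out; only the factor 5/9 applies.
127.66 × 5/9 = 70.92.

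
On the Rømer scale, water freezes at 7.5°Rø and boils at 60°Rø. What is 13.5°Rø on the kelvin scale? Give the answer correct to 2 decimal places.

284.58 K

Linear interpolation between the fixed points: C = (13.5 - 7.5) × 100 / (60 - 7.5) = 11.4286°C.
Then 11.4286 + 273.15 = 284.58 K.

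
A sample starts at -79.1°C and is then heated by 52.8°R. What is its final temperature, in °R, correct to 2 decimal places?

The 52.8°R change is an interval, so only the factor 5/9 applies: +52.8 × 5/9 = +29.3333°C.
Final Celsius temperature: -79.1000 + 29.3333 = -49.7667°C.
In Rankine: -49.7667 × 1.8 + 491.67 = 402.09°R.

402.09°R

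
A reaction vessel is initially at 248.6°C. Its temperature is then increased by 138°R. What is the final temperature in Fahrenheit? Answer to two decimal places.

617.48°F

The 138°R change is an interval, so only the factor 5/9 applies: +138 × 5/9 = +76.6667°C.
Final Celsius temperature: 248.6000 + 76.6667 = 325.2667°C.
In Fahrenheit: 325.2667 × 1.8 + 32 = 617.48°F.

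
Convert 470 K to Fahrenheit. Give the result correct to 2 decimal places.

386.33°F

In Celsius: 470 - 273.15 = 196.8500°C.
In Fahrenheit: 196.8500 × 1.8 + 32 = 386.33°F.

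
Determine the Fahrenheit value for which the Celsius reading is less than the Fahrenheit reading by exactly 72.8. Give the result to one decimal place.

123.8°F

Let F be the Fahrenheit reading. The Celsius reading is C = 5/9·F - 17.7778.
Require C - F = -72.8: (-4/9)·F - 17.7778 = -72.8.
F = (-72.8 + 17.7778) / (-4/9) = 123.8.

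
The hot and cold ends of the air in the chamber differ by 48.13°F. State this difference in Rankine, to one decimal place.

Fahrenheit and Rankine degrees are the same size, so the interval is unchanged: 48.1.

48.1°R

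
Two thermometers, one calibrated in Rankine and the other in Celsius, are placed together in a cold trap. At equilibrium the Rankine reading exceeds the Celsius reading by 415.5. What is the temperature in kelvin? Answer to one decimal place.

Let x be the Rankine reading; then the Celsius reading is 5/9·x - 273.15.
(5/9·x - 273.15) - x = -415.5  ⇒  (-4/9)·x = -142.35  ⇒  x = 320.2875°R.
In Celsius: (320.2875 - 491.67) × 5/9 = -95.2125°C.
In kelvin: -95.2125 + 273.15 = 177.9 K.

177.9 K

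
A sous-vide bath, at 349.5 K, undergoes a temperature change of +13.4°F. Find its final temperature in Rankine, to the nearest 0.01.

Initial temperature in Celsius: 349.5 - 273.15 = 76.3500°C.
The 13.4°F change is an interval, so only the factor 5/9 applies: +13.4 × 5/9 = +7.4444°C.
Final Celsius temperature: 76.3500 + 7.4444 = 83.7944°C.
In Rankine: 83.7944 × 1.8 + 491.67 = 642.50°R.

642.50°R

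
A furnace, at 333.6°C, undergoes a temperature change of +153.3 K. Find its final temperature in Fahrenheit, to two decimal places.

The 153.3 K change is an interval; Kelvin and Celsius degrees are the same size, so ΔC = +153.3°C.
Final Celsius temperature: 333.6000 + 153.3000 = 486.9000°C.
In Fahrenheit: 486.9000 × 1.8 + 32 = 908.42°F.

908.42°F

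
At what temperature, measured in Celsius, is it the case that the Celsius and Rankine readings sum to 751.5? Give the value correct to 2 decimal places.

Let C be the Celsius reading. The Rankine reading is R = 1.8·C + 491.67.
Require C + R = 751.5: (2.8)·C + 491.67 = 751.5.
C = (751.5 - 491.67) / (2.8) = 92.80.

92.80°C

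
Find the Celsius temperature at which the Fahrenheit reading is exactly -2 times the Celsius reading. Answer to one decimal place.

Let C be the Celsius reading. The Fahrenheit reading is F = 1.8·C + 32.
Require F = -2·C: 1.8·C + 32 = -2·C.
(3.8)·C = -32  ⇒  C = -8.4.

-8.4°C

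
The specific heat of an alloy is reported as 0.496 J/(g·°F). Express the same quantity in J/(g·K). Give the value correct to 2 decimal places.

0.89 J/(g·K)

Since only a temperature interval is involved, the additive offset between the scales drops out.
A change of 1 K is a change of 1.8°F, so per K the value is 0.496 × 1.8 = 0.89.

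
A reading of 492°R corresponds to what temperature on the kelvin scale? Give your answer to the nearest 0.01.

273.33 K

In Celsius: (492 - 491.67) × 5/9 = 0.1833°C.
In kelvin: 0.1833 + 273.15 = 273.33 K.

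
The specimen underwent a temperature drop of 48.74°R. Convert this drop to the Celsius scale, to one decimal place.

27.1°C

An interval of 1°R corresponds to 5/9°C.
48.74 × 5/9 = 27.1.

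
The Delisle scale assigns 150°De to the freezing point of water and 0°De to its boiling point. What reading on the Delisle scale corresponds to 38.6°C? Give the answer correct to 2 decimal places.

92.10°De

Linearly onto the Delisle scale: 150 + (38.6000 / 100) × (0 - 150) = 92.10°De.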